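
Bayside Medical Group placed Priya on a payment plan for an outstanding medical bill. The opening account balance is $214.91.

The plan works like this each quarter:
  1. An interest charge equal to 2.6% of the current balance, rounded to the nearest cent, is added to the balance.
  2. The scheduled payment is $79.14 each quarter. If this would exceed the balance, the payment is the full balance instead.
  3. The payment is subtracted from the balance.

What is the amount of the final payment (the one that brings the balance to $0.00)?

Quarter 1: $214.91 +$5.59 interest = $220.50; pay $79.14 → $141.36
Quarter 2: $141.36 +$3.68 interest = $145.04; pay $79.14 → $65.90
Quarter 3: $65.90 +$1.71 interest = $67.61; pay $67.61 → $0.00

$67.61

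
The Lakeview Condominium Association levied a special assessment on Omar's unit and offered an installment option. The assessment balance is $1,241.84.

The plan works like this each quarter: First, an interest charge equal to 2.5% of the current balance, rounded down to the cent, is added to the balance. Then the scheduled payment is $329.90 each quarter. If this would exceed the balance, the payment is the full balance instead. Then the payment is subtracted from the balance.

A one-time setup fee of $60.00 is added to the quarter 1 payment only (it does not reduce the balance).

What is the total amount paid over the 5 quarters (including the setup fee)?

Quarter 1: opening $1,241.84; interest $31.04 → $1,272.88; payment $329.90 (+ $60.00 fee); balance $942.98
Quarter 2: opening $942.98; interest $23.57 → $966.55; payment $329.90; balance $636.65
Quarter 3: opening $636.65; interest $15.91 → $652.56; payment $329.90; balance $322.66
Quarter 4: opening $322.66; interest $8.06 → $330.72; payment $329.90; balance $0.82
Quarter 5: opening $0.82; interest $0.02 → $0.84; payment $0.84; balance $0.00
Total paid: $1,380.44

$1,380.44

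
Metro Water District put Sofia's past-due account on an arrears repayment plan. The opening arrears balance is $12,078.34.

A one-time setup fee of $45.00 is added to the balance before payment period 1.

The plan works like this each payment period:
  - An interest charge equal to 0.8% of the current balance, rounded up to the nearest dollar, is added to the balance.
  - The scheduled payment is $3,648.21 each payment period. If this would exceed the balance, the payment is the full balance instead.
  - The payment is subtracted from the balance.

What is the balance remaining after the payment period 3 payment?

Payment period 1: $12,123.34 +$97.00 interest = $12,220.34; pay $3,648.21 → $8,572.13
Payment period 2: $8,572.13 +$69.00 interest = $8,641.13; pay $3,648.21 → $4,992.92
Payment period 3: $4,992.92 +$40.00 interest = $5,032.92; pay $3,648.21 → $1,384.71

$1,384.71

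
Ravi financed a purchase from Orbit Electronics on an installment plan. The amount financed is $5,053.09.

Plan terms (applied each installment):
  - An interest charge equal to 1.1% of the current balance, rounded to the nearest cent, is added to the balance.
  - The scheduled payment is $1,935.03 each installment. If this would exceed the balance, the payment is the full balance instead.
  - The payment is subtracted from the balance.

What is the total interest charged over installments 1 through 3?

$104.50

# | Opening | Interest | Payment | End bal
1 | $5,053.09 | $55.58 | $1,935.03 | $3,173.64
2 | $3,173.64 | $34.91 | $1,935.03 | $1,273.52
3 | $1,273.52 | $14.01 | $1,287.53 | $0.00
Total interest: $55.58 + $34.91 + $14.01 = $104.50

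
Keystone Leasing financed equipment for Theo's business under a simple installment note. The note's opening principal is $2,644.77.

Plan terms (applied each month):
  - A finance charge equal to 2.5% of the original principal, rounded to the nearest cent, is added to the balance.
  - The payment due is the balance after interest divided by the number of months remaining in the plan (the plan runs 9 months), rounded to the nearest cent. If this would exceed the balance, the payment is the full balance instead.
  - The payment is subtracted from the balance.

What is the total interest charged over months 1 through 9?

$595.08

Month 1: opening $2,644.77; interest $66.12 → $2,710.89; payment $301.21; balance $2,409.68
Month 2: opening $2,409.68; interest $66.12 → $2,475.80; payment $309.48; balance $2,166.32
Month 3: opening $2,166.32; interest $66.12 → $2,232.44; payment $318.92; balance $1,913.52
Month 4: opening $1,913.52; interest $66.12 → $1,979.64; payment $329.94; balance $1,649.70
Month 5: opening $1,649.70; interest $66.12 → $1,715.82; payment $343.16; balance $1,372.66
Month 6: opening $1,372.66; interest $66.12 → $1,438.78; payment $359.70; balance $1,079.08
Month 7: opening $1,079.08; interest $66.12 → $1,145.20; payment $381.73; balance $763.47
Month 8: opening $763.47; interest $66.12 → $829.59; payment $414.80; balance $414.79
Month 9: opening $414.79; interest $66.12 → $480.91; payment $480.91; balance $0.00
Total interest: $66.12 + $66.12 + $66.12 + $66.12 + $66.12 + $66.12 + $66.12 + $66.12 + $66.12 = $595.08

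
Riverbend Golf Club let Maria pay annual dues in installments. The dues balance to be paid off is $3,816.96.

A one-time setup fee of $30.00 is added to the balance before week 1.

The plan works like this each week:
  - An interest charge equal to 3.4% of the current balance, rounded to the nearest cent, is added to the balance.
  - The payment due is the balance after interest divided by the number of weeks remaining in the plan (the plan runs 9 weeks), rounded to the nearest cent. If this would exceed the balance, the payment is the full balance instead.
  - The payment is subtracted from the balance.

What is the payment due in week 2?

Week 1: $3,846.96 +$130.80 interest = $3,977.76; pay $441.97 → $3,535.79
Week 2: $3,535.79 +$120.22 interest = $3,656.01; pay $457.00 → $3,199.01

$457.00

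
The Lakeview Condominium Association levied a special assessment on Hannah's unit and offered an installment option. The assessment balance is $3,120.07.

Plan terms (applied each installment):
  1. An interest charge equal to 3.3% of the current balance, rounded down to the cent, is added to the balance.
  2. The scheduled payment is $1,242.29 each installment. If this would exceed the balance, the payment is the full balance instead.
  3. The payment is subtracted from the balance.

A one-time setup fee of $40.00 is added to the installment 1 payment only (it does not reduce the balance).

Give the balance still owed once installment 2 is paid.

Installment 1: opening $3,120.07; interest $102.96 → $3,223.03; payment $1,242.29 (+ $40.00 fee); balance $1,980.74
Installment 2: opening $1,980.74; interest $65.36 → $2,046.10; payment $1,242.29; balance $803.81

$803.81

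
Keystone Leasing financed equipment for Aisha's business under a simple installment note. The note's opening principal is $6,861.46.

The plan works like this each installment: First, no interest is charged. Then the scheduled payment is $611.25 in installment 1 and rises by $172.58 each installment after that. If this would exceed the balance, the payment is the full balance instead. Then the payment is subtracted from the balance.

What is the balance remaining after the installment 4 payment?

Installment 1: $6,861.46 − $611.25 → $6,250.21
Installment 2: $6,250.21 − $783.83 → $5,466.38
Installment 3: $5,466.38 − $956.41 → $4,509.97
Installment 4: $4,509.97 − $1,128.99 → $3,380.98

$3,380.98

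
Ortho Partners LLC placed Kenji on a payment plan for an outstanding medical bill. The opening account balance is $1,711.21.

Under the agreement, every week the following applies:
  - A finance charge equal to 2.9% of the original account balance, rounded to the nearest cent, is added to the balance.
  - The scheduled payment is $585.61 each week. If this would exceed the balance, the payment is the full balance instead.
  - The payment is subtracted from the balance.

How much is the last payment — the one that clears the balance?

Week 1: $1,711.21 +$49.63 interest = $1,760.84; pay $585.61 → $1,175.23
Week 2: $1,175.23 +$49.63 interest = $1,224.86; pay $585.61 → $639.25
Week 3: $639.25 +$49.63 interest = $688.88; pay $585.61 → $103.27
Week 4: $103.27 +$49.63 interest = $152.90; pay $152.90 → $0.00

$152.90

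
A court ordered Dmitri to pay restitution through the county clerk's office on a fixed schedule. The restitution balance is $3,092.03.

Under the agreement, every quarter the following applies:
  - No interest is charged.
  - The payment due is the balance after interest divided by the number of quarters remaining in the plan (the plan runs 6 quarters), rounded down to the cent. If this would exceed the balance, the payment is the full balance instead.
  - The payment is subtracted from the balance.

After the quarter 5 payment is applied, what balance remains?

Quarter 1: opening $3,092.03; payment $515.33; balance $2,576.70
Quarter 2: opening $2,576.70; payment $515.34; balance $2,061.36
Quarter 3: opening $2,061.36; payment $515.34; balance $1,546.02
Quarter 4: opening $1,546.02; payment $515.34; balance $1,030.68
Quarter 5: opening $1,030.68; payment $515.34; balance $515.34

$515.34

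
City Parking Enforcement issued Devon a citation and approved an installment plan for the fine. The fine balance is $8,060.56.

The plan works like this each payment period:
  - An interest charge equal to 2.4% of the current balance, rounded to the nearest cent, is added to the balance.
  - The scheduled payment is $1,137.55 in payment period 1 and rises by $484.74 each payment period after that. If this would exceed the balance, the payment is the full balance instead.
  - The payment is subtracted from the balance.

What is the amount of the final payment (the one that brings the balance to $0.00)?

Payment period 1: opening $8,060.56; interest $193.45 → $8,254.01; payment $1,137.55; balance $7,116.46
Payment period 2: opening $7,116.46; interest $170.80 → $7,287.26; payment $1,622.29; balance $5,664.97
Payment period 3: opening $5,664.97; interest $135.96 → $5,800.93; payment $2,107.03; balance $3,693.90
Payment period 4: opening $3,693.90; interest $88.65 → $3,782.55; payment $2,591.77; balance $1,190.78
Payment period 5: opening $1,190.78; interest $28.58 → $1,219.36; payment $1,219.36; balance $0.00

$1,219.36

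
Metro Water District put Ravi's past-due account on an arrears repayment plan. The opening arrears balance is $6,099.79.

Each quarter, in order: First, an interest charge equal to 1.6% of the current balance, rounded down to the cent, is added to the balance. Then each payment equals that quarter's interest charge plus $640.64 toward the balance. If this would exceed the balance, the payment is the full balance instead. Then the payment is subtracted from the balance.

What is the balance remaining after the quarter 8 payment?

$974.67

# | Opening | Interest | Payment | End bal
1 | $6,099.79 | $97.59 | $738.23 | $5,459.15
2 | $5,459.15 | $87.34 | $727.98 | $4,818.51
3 | $4,818.51 | $77.09 | $717.73 | $4,177.87
4 | $4,177.87 | $66.84 | $707.48 | $3,537.23
5 | $3,537.23 | $56.59 | $697.23 | $2,896.59
6 | $2,896.59 | $46.34 | $686.98 | $2,255.95
7 | $2,255.95 | $36.09 | $676.73 | $1,615.31
8 | $1,615.31 | $25.84 | $666.48 | $974.67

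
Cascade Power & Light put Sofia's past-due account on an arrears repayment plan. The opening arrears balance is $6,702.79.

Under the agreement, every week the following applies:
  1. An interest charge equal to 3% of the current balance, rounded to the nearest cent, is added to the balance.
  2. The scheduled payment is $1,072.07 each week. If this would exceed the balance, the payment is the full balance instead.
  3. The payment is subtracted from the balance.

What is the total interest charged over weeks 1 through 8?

$831.46

Week 1: opening $6,702.79; interest $201.08 → $6,903.87; payment $1,072.07; balance $5,831.80
Week 2: opening $5,831.80; interest $174.95 → $6,006.75; payment $1,072.07; balance $4,934.68
Week 3: opening $4,934.68; interest $148.04 → $5,082.72; payment $1,072.07; balance $4,010.65
Week 4: opening $4,010.65; interest $120.32 → $4,130.97; payment $1,072.07; balance $3,058.90
Week 5: opening $3,058.90; interest $91.77 → $3,150.67; payment $1,072.07; balance $2,078.60
Week 6: opening $2,078.60; interest $62.36 → $2,140.96; payment $1,072.07; balance $1,068.89
Week 7: opening $1,068.89; interest $32.07 → $1,100.96; payment $1,072.07; balance $28.89
Week 8: opening $28.89; interest $0.87 → $29.76; payment $29.76; balance $0.00
Total interest: $201.08 + $174.95 + $148.04 + $120.32 + $91.77 + $62.36 + $32.07 + $0.87 = $831.46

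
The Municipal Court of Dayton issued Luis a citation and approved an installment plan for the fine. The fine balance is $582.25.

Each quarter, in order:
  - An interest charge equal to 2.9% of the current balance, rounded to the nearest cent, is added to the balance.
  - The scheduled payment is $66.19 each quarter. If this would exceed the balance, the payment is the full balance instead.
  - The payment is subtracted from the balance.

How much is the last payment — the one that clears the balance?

$20.20

Quarter 1: $582.25 +$16.89 interest = $599.14; pay $66.19 → $532.95
Quarter 2: $532.95 +$15.46 interest = $548.41; pay $66.19 → $482.22
Quarter 3: $482.22 +$13.98 interest = $496.20; pay $66.19 → $430.01
Quarter 4: $430.01 +$12.47 interest = $442.48; pay $66.19 → $376.29
Quarter 5: $376.29 +$10.91 interest = $387.20; pay $66.19 → $321.01
Quarter 6: $321.01 +$9.31 interest = $330.32; pay $66.19 → $264.13
Quarter 7: $264.13 +$7.66 interest = $271.79; pay $66.19 → $205.60
Quarter 8: $205.60 +$5.96 interest = $211.56; pay $66.19 → $145.37
Quarter 9: $145.37 +$4.22 interest = $149.59; pay $66.19 → $83.40
Quarter 10: $83.40 +$2.42 interest = $85.82; pay $66.19 → $19.63
Quarter 11: $19.63 +$0.57 interest = $20.20; pay $20.20 → $0.00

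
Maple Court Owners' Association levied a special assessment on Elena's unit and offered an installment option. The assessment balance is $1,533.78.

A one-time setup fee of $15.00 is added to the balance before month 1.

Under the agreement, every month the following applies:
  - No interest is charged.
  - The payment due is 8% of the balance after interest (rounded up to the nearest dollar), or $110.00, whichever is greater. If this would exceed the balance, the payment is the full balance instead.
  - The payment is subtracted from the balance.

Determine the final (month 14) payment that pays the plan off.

$100.78

Month 1: $1,548.78 − $124.00 → $1,424.78
Month 2: $1,424.78 − $114.00 → $1,310.78
Month 3: $1,310.78 − $110.00 → $1,200.78
Month 4: $1,200.78 − $110.00 → $1,090.78
Month 5: $1,090.78 − $110.00 → $980.78
Month 6: $980.78 − $110.00 → $870.78
Month 7: $870.78 − $110.00 → $760.78
Month 8: $760.78 − $110.00 → $650.78
Month 9: $650.78 − $110.00 → $540.78
Month 10: $540.78 − $110.00 → $430.78
Month 11: $430.78 − $110.00 → $320.78
Month 12: $320.78 − $110.00 → $210.78
Month 13: $210.78 − $110.00 → $100.78
Month 14: $100.78 − $100.78 → $0.00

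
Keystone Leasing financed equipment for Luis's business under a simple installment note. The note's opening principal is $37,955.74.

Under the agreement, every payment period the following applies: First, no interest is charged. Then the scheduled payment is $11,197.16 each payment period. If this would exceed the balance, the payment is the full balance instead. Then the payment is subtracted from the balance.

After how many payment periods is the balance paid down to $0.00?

Payment period 1: opening $37,955.74; payment $11,197.16; balance $26,758.58
Payment period 2: opening $26,758.58; payment $11,197.16; balance $15,561.42
Payment period 3: opening $15,561.42; payment $11,197.16; balance $4,364.26
Payment period 4: opening $4,364.26; payment $4,364.26; balance $0.00
Balance reaches $0.00 in payment period 4.

4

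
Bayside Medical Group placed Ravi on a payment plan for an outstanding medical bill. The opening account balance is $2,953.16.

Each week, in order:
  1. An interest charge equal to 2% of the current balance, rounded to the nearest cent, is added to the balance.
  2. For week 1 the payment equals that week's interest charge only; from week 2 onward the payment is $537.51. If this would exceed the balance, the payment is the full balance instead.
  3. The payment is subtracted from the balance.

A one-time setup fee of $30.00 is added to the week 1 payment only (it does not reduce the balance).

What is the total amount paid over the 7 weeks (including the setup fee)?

$3,249.17

# | Opening | Interest | Payment | Fee | End bal
1 | $2,953.16 | $59.06 | $59.06 | $30.00 | $2,953.16
2 | $2,953.16 | $59.06 | $537.51 | — | $2,474.71
3 | $2,474.71 | $49.49 | $537.51 | — | $1,986.69
4 | $1,986.69 | $39.73 | $537.51 | — | $1,488.91
5 | $1,488.91 | $29.78 | $537.51 | — | $981.18
6 | $981.18 | $19.62 | $537.51 | — | $463.29
7 | $463.29 | $9.27 | $472.56 | — | $0.00
Total paid: $3,249.17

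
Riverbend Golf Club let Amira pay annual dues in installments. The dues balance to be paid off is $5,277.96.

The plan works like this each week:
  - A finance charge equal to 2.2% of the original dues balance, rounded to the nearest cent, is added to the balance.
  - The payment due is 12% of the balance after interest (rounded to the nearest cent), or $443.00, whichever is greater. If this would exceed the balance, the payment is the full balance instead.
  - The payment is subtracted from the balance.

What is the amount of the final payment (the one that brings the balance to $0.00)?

Week 1: $5,277.96 +$116.12 interest = $5,394.08; pay $647.29 → $4,746.79
Week 2: $4,746.79 +$116.12 interest = $4,862.91; pay $583.55 → $4,279.36
Week 3: $4,279.36 +$116.12 interest = $4,395.48; pay $527.46 → $3,868.02
Week 4: $3,868.02 +$116.12 interest = $3,984.14; pay $478.10 → $3,506.04
Week 5: $3,506.04 +$116.12 interest = $3,622.16; pay $443.00 → $3,179.16
Week 6: $3,179.16 +$116.12 interest = $3,295.28; pay $443.00 → $2,852.28
Week 7: $2,852.28 +$116.12 interest = $2,968.40; pay $443.00 → $2,525.40
Week 8: $2,525.40 +$116.12 interest = $2,641.52; pay $443.00 → $2,198.52
Week 9: $2,198.52 +$116.12 interest = $2,314.64; pay $443.00 → $1,871.64
Week 10: $1,871.64 +$116.12 interest = $1,987.76; pay $443.00 → $1,544.76
Week 11: $1,544.76 +$116.12 interest = $1,660.88; pay $443.00 → $1,217.88
Week 12: $1,217.88 +$116.12 interest = $1,334.00; pay $443.00 → $891.00
Week 13: $891.00 +$116.12 interest = $1,007.12; pay $443.00 → $564.12
Week 14: $564.12 +$116.12 interest = $680.24; pay $443.00 → $237.24
Week 15: $237.24 +$116.12 interest = $353.36; pay $353.36 → $0.00

$353.36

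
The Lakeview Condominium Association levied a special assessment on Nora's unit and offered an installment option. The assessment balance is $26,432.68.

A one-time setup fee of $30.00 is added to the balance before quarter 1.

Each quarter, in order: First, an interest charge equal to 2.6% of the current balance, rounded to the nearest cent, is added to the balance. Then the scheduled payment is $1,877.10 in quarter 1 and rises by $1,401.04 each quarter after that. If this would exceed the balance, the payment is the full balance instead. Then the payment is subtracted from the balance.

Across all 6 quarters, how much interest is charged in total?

# | Opening | Interest | Payment | End bal
1 | $26,462.68 | $688.03 | $1,877.10 | $25,273.61
2 | $25,273.61 | $657.11 | $3,278.14 | $22,652.58
3 | $22,652.58 | $588.97 | $4,679.18 | $18,562.37
4 | $18,562.37 | $482.62 | $6,080.22 | $12,964.77
5 | $12,964.77 | $337.08 | $7,481.26 | $5,820.59
6 | $5,820.59 | $151.34 | $5,971.93 | $0.00
Total interest: $688.03 + $657.11 + $588.97 + $482.62 + $337.08 + $151.34 = $2,905.15

$2,905.15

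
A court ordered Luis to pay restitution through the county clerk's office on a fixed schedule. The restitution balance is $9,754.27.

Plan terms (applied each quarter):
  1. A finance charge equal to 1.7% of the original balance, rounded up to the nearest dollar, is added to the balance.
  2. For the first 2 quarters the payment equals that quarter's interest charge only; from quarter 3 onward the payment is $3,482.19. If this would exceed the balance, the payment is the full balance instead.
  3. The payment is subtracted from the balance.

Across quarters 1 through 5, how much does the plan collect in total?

Quarter 1: $9,754.27 +$166.00 interest = $9,920.27; pay $166.00 → $9,754.27
Quarter 2: $9,754.27 +$166.00 interest = $9,920.27; pay $166.00 → $9,754.27
Quarter 3: $9,754.27 +$166.00 interest = $9,920.27; pay $3,482.19 → $6,438.08
Quarter 4: $6,438.08 +$166.00 interest = $6,604.08; pay $3,482.19 → $3,121.89
Quarter 5: $3,121.89 +$166.00 interest = $3,287.89; pay $3,287.89 → $0.00
Total paid: $10,584.27

$10,584.27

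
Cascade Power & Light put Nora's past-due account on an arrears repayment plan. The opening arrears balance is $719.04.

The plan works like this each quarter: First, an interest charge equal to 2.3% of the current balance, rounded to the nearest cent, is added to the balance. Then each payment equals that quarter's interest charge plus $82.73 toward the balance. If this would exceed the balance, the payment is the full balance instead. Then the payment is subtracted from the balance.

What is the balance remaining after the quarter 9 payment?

$0.00

Quarter 1: $719.04 +$16.54 interest = $735.58; pay $99.27 → $636.31
Quarter 2: $636.31 +$14.64 interest = $650.95; pay $97.37 → $553.58
Quarter 3: $553.58 +$12.73 interest = $566.31; pay $95.46 → $470.85
Quarter 4: $470.85 +$10.83 interest = $481.68; pay $93.56 → $388.12
Quarter 5: $388.12 +$8.93 interest = $397.05; pay $91.66 → $305.39
Quarter 6: $305.39 +$7.02 interest = $312.41; pay $89.75 → $222.66
Quarter 7: $222.66 +$5.12 interest = $227.78; pay $87.85 → $139.93
Quarter 8: $139.93 +$3.22 interest = $143.15; pay $85.95 → $57.20
Quarter 9: $57.20 +$1.32 interest = $58.52; pay $58.52 → $0.00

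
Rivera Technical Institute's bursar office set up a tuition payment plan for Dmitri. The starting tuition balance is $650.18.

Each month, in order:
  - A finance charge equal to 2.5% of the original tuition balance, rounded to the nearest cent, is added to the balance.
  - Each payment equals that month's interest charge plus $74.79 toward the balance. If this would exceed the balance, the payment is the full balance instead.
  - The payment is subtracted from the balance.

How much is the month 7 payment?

$91.04

# | Opening | Interest | Payment | End bal
1 | $650.18 | $16.25 | $91.04 | $575.39
2 | $575.39 | $16.25 | $91.04 | $500.60
3 | $500.60 | $16.25 | $91.04 | $425.81
4 | $425.81 | $16.25 | $91.04 | $351.02
5 | $351.02 | $16.25 | $91.04 | $276.23
6 | $276.23 | $16.25 | $91.04 | $201.44
7 | $201.44 | $16.25 | $91.04 | $126.65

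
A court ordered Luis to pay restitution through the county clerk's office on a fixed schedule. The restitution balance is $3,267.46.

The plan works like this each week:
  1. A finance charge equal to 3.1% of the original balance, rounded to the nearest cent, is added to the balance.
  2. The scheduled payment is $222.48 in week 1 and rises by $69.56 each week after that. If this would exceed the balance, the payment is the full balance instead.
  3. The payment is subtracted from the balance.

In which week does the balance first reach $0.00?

Week 1: opening $3,267.46; interest $101.29 → $3,368.75; payment $222.48; balance $3,146.27
Week 2: opening $3,146.27; interest $101.29 → $3,247.56; payment $292.04; balance $2,955.52
Week 3: opening $2,955.52; interest $101.29 → $3,056.81; payment $361.60; balance $2,695.21
Week 4: opening $2,695.21; interest $101.29 → $2,796.50; payment $431.16; balance $2,365.34
Week 5: opening $2,365.34; interest $101.29 → $2,466.63; payment $500.72; balance $1,965.91
Week 6: opening $1,965.91; interest $101.29 → $2,067.20; payment $570.28; balance $1,496.92
Week 7: opening $1,496.92; interest $101.29 → $1,598.21; payment $639.84; balance $958.37
Week 8: opening $958.37; interest $101.29 → $1,059.66; payment $709.40; balance $350.26
Week 9: opening $350.26; interest $101.29 → $451.55; payment $451.55; balance $0.00
Balance reaches $0.00 in week 9.

9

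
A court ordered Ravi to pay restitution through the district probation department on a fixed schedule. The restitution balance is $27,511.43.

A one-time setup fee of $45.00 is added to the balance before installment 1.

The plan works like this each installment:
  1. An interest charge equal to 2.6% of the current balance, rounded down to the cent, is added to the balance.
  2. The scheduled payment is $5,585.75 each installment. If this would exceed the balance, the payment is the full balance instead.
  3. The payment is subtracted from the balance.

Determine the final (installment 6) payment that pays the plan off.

$1,960.30

Installment 1: opening $27,556.43; interest $716.46 → $28,272.89; payment $5,585.75; balance $22,687.14
Installment 2: opening $22,687.14; interest $589.86 → $23,277.00; payment $5,585.75; balance $17,691.25
Installment 3: opening $17,691.25; interest $459.97 → $18,151.22; payment $5,585.75; balance $12,565.47
Installment 4: opening $12,565.47; interest $326.70 → $12,892.17; payment $5,585.75; balance $7,306.42
Installment 5: opening $7,306.42; interest $189.96 → $7,496.38; payment $5,585.75; balance $1,910.63
Installment 6: opening $1,910.63; interest $49.67 → $1,960.30; payment $1,960.30; balance $0.00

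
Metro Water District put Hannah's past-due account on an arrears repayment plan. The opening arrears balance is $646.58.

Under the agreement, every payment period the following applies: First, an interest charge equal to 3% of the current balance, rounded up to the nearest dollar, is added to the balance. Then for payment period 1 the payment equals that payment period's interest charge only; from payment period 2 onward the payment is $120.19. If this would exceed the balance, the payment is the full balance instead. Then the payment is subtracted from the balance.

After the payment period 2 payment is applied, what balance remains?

Payment period 1: opening $646.58; interest $20.00 → $666.58; payment $20.00; balance $646.58
Payment period 2: opening $646.58; interest $20.00 → $666.58; payment $120.19; balance $546.39

$546.39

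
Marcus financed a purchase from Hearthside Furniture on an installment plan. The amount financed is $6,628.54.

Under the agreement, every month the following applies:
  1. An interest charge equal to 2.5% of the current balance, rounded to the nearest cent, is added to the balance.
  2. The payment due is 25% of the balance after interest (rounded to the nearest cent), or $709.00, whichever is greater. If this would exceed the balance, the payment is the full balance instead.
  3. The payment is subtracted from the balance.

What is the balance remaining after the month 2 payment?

# | Opening | Interest | Payment | End bal
1 | $6,628.54 | $165.71 | $1,698.56 | $5,095.69
2 | $5,095.69 | $127.39 | $1,305.77 | $3,917.31

$3,917.31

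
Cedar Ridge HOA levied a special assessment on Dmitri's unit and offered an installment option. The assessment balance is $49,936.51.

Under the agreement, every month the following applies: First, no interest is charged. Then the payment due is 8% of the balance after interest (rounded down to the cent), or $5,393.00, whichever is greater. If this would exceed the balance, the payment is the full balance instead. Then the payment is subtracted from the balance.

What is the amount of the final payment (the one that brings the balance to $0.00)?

# | Opening | Payment | End bal
1 | $49,936.51 | $5,393.00 | $44,543.51
2 | $44,543.51 | $5,393.00 | $39,150.51
3 | $39,150.51 | $5,393.00 | $33,757.51
4 | $33,757.51 | $5,393.00 | $28,364.51
5 | $28,364.51 | $5,393.00 | $22,971.51
6 | $22,971.51 | $5,393.00 | $17,578.51
7 | $17,578.51 | $5,393.00 | $12,185.51
8 | $12,185.51 | $5,393.00 | $6,792.51
9 | $6,792.51 | $5,393.00 | $1,399.51
10 | $1,399.51 | $1,399.51 | $0.00

$1,399.51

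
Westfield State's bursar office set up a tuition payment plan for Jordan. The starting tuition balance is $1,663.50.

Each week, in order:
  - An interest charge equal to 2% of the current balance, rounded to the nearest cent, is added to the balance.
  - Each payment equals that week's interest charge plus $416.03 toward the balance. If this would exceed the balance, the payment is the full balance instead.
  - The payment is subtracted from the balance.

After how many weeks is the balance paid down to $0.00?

Week 1: $1,663.50 +$33.27 interest = $1,696.77; pay $449.30 → $1,247.47
Week 2: $1,247.47 +$24.95 interest = $1,272.42; pay $440.98 → $831.44
Week 3: $831.44 +$16.63 interest = $848.07; pay $432.66 → $415.41
Week 4: $415.41 +$8.31 interest = $423.72; pay $423.72 → $0.00
Balance reaches $0.00 in week 4.

4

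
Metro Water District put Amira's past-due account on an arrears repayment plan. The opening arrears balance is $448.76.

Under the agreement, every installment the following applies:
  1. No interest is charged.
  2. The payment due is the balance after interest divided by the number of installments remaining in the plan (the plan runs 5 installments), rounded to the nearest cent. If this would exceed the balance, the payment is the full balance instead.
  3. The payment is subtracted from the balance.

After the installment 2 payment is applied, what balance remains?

Installment 1: $448.76 − $89.75 → $359.01
Installment 2: $359.01 − $89.75 → $269.26

$269.26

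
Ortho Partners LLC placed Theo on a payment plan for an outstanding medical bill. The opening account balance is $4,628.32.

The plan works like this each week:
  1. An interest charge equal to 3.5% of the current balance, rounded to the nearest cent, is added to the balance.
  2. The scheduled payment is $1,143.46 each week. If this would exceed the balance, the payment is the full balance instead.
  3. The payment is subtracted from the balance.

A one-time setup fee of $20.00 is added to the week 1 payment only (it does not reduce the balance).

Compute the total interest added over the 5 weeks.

$454.21

Week 1: $4,628.32 +$161.99 interest = $4,790.31; pay $1,143.46 (+ $20.00 fee) → $3,646.85
Week 2: $3,646.85 +$127.64 interest = $3,774.49; pay $1,143.46 → $2,631.03
Week 3: $2,631.03 +$92.09 interest = $2,723.12; pay $1,143.46 → $1,579.66
Week 4: $1,579.66 +$55.29 interest = $1,634.95; pay $1,143.46 → $491.49
Week 5: $491.49 +$17.20 interest = $508.69; pay $508.69 → $0.00
Total interest: $161.99 + $127.64 + $92.09 + $55.29 + $17.20 = $454.21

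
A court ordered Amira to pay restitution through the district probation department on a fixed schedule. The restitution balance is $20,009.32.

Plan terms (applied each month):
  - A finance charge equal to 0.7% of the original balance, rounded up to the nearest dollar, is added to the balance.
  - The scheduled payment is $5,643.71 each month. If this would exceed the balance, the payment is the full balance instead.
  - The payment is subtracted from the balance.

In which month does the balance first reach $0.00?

4

Month 1: opening $20,009.32; interest $141.00 → $20,150.32; payment $5,643.71; balance $14,506.61
Month 2: opening $14,506.61; interest $141.00 → $14,647.61; payment $5,643.71; balance $9,003.90
Month 3: opening $9,003.90; interest $141.00 → $9,144.90; payment $5,643.71; balance $3,501.19
Month 4: opening $3,501.19; interest $141.00 → $3,642.19; payment $3,642.19; balance $0.00
Balance reaches $0.00 in month 4.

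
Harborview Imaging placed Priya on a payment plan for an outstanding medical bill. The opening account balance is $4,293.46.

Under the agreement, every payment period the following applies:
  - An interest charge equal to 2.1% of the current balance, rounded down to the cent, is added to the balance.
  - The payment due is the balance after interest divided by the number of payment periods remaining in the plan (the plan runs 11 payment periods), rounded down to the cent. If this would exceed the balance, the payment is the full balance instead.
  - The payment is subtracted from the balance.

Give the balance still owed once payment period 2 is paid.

$3,661.92

Payment period 1: opening $4,293.46; interest $90.16 → $4,383.62; payment $398.51; balance $3,985.11
Payment period 2: opening $3,985.11; interest $83.68 → $4,068.79; payment $406.87; balance $3,661.92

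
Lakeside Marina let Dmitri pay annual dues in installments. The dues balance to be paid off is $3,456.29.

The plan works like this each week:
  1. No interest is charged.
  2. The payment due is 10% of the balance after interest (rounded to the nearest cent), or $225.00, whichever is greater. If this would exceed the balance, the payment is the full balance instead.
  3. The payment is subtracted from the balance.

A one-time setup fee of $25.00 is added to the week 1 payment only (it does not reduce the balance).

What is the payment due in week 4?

Week 1: $3,456.29 − $345.63 (+ $25.00 fee) → $3,110.66
Week 2: $3,110.66 − $311.07 → $2,799.59
Week 3: $2,799.59 − $279.96 → $2,519.63
Week 4: $2,519.63 − $251.96 → $2,267.67

$251.96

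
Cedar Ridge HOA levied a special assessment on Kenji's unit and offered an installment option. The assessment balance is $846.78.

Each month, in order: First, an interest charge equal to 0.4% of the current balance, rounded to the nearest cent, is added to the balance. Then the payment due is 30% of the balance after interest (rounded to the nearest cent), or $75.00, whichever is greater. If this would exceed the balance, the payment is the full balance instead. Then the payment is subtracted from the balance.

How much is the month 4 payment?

Month 1: opening $846.78; interest $3.39 → $850.17; payment $255.05; balance $595.12
Month 2: opening $595.12; interest $2.38 → $597.50; payment $179.25; balance $418.25
Month 3: opening $418.25; interest $1.67 → $419.92; payment $125.98; balance $293.94
Month 4: opening $293.94; interest $1.18 → $295.12; payment $88.54; balance $206.58

$88.54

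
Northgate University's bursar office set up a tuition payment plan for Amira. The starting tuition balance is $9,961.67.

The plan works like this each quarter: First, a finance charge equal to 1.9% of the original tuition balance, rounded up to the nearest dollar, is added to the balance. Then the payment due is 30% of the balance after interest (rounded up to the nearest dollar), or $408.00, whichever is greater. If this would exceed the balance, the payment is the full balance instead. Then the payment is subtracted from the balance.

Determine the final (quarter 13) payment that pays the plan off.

Quarter 1: $9,961.67 +$190.00 interest = $10,151.67; pay $3,046.00 → $7,105.67
Quarter 2: $7,105.67 +$190.00 interest = $7,295.67; pay $2,189.00 → $5,106.67
Quarter 3: $5,106.67 +$190.00 interest = $5,296.67; pay $1,590.00 → $3,706.67
Quarter 4: $3,706.67 +$190.00 interest = $3,896.67; pay $1,170.00 → $2,726.67
Quarter 5: $2,726.67 +$190.00 interest = $2,916.67; pay $876.00 → $2,040.67
Quarter 6: $2,040.67 +$190.00 interest = $2,230.67; pay $670.00 → $1,560.67
Quarter 7: $1,560.67 +$190.00 interest = $1,750.67; pay $526.00 → $1,224.67
Quarter 8: $1,224.67 +$190.00 interest = $1,414.67; pay $425.00 → $989.67
Quarter 9: $989.67 +$190.00 interest = $1,179.67; pay $408.00 → $771.67
Quarter 10: $771.67 +$190.00 interest = $961.67; pay $408.00 → $553.67
Quarter 11: $553.67 +$190.00 interest = $743.67; pay $408.00 → $335.67
Quarter 12: $335.67 +$190.00 interest = $525.67; pay $408.00 → $117.67
Quarter 13: $117.67 +$190.00 interest = $307.67; pay $307.67 → $0.00

$307.67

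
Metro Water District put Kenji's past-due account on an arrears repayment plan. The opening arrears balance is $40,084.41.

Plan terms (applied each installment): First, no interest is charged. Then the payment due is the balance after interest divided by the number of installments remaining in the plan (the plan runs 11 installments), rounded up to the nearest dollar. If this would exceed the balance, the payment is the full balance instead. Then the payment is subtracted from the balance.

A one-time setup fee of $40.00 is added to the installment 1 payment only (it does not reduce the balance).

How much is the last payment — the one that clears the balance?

$3,643.41

Installment 1: $40,084.41 − $3,645.00 (+ $40.00 fee) → $36,439.41
Installment 2: $36,439.41 − $3,644.00 → $32,795.41
Installment 3: $32,795.41 − $3,644.00 → $29,151.41
Installment 4: $29,151.41 − $3,644.00 → $25,507.41
Installment 5: $25,507.41 − $3,644.00 → $21,863.41
Installment 6: $21,863.41 − $3,644.00 → $18,219.41
Installment 7: $18,219.41 − $3,644.00 → $14,575.41
Installment 8: $14,575.41 − $3,644.00 → $10,931.41
Installment 9: $10,931.41 − $3,644.00 → $7,287.41
Installment 10: $7,287.41 − $3,644.00 → $3,643.41
Installment 11: $3,643.41 − $3,643.41 → $0.00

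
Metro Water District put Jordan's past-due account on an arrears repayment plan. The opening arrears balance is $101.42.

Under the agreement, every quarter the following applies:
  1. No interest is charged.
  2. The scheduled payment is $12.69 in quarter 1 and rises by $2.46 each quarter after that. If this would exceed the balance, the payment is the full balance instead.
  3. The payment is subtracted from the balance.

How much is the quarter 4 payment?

$20.07

Quarter 1: opening $101.42; payment $12.69; balance $88.73
Quarter 2: opening $88.73; payment $15.15; balance $73.58
Quarter 3: opening $73.58; payment $17.61; balance $55.97
Quarter 4: opening $55.97; payment $20.07; balance $35.90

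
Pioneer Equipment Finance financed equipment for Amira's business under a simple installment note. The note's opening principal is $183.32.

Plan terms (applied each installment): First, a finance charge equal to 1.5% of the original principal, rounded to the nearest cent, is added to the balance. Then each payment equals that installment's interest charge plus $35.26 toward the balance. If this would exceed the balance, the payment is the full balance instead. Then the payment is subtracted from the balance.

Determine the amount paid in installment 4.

$38.01

Installment 1: opening $183.32; interest $2.75 → $186.07; payment $38.01; balance $148.06
Installment 2: opening $148.06; interest $2.75 → $150.81; payment $38.01; balance $112.80
Installment 3: opening $112.80; interest $2.75 → $115.55; payment $38.01; balance $77.54
Installment 4: opening $77.54; interest $2.75 → $80.29; payment $38.01; balance $42.28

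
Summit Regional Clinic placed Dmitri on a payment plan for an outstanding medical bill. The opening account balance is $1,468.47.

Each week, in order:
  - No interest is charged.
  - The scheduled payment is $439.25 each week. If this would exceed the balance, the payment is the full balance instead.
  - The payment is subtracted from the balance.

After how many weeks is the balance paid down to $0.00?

4

Week 1: opening $1,468.47; payment $439.25; balance $1,029.22
Week 2: opening $1,029.22; payment $439.25; balance $589.97
Week 3: opening $589.97; payment $439.25; balance $150.72
Week 4: opening $150.72; payment $150.72; balance $0.00
Balance reaches $0.00 in week 4.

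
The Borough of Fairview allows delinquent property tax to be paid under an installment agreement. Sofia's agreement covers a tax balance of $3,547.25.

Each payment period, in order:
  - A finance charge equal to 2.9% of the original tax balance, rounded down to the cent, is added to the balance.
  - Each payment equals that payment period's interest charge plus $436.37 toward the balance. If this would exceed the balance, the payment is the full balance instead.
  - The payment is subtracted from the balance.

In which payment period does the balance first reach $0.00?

Payment period 1: opening $3,547.25; interest $102.87 → $3,650.12; payment $539.24; balance $3,110.88
Payment period 2: opening $3,110.88; interest $102.87 → $3,213.75; payment $539.24; balance $2,674.51
Payment period 3: opening $2,674.51; interest $102.87 → $2,777.38; payment $539.24; balance $2,238.14
Payment period 4: opening $2,238.14; interest $102.87 → $2,341.01; payment $539.24; balance $1,801.77
Payment period 5: opening $1,801.77; interest $102.87 → $1,904.64; payment $539.24; balance $1,365.40
Payment period 6: opening $1,365.40; interest $102.87 → $1,468.27; payment $539.24; balance $929.03
Payment period 7: opening $929.03; interest $102.87 → $1,031.90; payment $539.24; balance $492.66
Payment period 8: opening $492.66; interest $102.87 → $595.53; payment $539.24; balance $56.29
Payment period 9: opening $56.29; interest $102.87 → $159.16; payment $159.16; balance $0.00
Balance reaches $0.00 in payment period 9.

9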